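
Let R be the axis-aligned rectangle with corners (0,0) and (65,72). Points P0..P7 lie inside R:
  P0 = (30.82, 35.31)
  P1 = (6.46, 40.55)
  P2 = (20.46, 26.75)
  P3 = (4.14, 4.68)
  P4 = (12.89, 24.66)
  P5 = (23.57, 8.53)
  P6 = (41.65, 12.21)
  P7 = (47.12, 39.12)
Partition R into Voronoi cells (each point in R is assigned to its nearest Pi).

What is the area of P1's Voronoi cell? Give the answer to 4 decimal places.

1. box [0,65]×[0,72]: [(0, 0) (65, 0) (65, 72) (0, 72)]
2. ⊥bis P1·P0 via (18.64,37.93): [(0, 0) (10.481, 0) (25.9687, 72) (0, 72)]  |A|=1312.1888
3. ⊥bis P1·P2 via (13.46,33.65): [(0, 19.9949) (18.9083, 39.1773) (25.9687, 72) (0, 72)]  |A|=917.8454
4. ⊥bis P1·P3 via (5.3,22.615): [(0, 22.9578) (2.7455, 22.7802) (18.9083, 39.1773) (25.9687, 72) (0, 72)]  |A|=913.7781
5. ⊥bis P1·P4 via (9.675,32.605): [(0, 28.6899) (14.258, 34.4595) (18.9083, 39.1773) (25.9687, 72) (0, 72)]  |A|=855.8588
6. ⊥bis P1·P5 via (15.015,24.54): [(0, 28.6899) (14.258, 34.4595) (18.9083, 39.1773) (25.9687, 72) (0, 72)]  |A|=855.8588
7. ⊥bis P1·P6 via (24.055,26.38): [(0, 28.6899) (14.258, 34.4595) (18.9083, 39.1773) (25.9687, 72) (0, 72)]  |A|=855.8588
8. ⊥bis P1·P7 via (26.79,39.835): [(0, 28.6899) (14.258, 34.4595) (18.9083, 39.1773) (25.9687, 72) (0, 72)]  |A|=855.8588
9. canonical 5-gon: [(0, 28.6899) (14.258, 34.4595) (18.9083, 39.1773) (25.9687, 72) (0, 72)]
10. shoelace: 855.8588

Area of P1's cell: 855.8588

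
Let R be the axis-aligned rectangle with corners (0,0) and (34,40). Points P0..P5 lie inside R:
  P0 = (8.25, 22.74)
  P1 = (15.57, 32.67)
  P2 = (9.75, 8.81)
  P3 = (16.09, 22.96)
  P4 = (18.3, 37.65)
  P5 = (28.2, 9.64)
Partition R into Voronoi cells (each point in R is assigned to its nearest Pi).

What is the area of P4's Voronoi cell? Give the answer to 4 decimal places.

1. box [0,34]×[0,40]: [(0, 0) (34, 0) (34, 40) (0, 40)]
2. ⊥bis P4·P0 via (13.275,30.195): [(0, 39.1429) (34, 16.2254) (34, 40) (0, 40)]  |A|=418.7377
3. ⊥bis P4·P1 via (16.935,35.16): [(34, 25.8051) (34, 40) (8.106, 40)]  |A|=183.7816
4. ⊥bis P4·P2 via (14.025,23.23): [(34, 25.8051) (34, 40) (8.106, 40)]  |A|=183.7816
5. ⊥bis P4·P3 via (17.195,30.305): [(29.0428, 28.5226) (34, 27.7768) (34, 40) (8.106, 40)]  |A|=178.8945
6. ⊥bis P4·P5 via (23.25,23.645): [(29.0428, 28.5226) (34, 27.7768) (34, 40) (8.106, 40)]  |A|=178.8945
7. canonical 4-gon: [(29.0428, 28.5226) (34, 27.7768) (34, 40) (8.106, 40)]
8. shoelace: 178.8945

Area of P4's cell: 178.8945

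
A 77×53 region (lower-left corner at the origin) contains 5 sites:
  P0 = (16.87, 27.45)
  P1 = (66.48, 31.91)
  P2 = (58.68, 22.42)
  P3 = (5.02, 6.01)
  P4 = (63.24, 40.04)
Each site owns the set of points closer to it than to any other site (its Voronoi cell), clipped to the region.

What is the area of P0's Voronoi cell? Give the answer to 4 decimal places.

Area of P0's cell: 1502.3392

1. box [0,77]×[0,53]: [(0, 0) (77, 0) (77, 53) (0, 53)]
2. ⊥bis P0·P1 via (41.675,29.68): [(0, 0) (44.3433, 0) (39.5785, 53) (0, 53)]  |A|=2223.927
3. ⊥bis P0·P2 via (37.775,24.935): [(0, 0) (34.7752, 0) (40.2512, 45.5174) (39.5785, 53) (0, 53)]  |A|=2006.1692
4. ⊥bis P0·P3 via (10.945,16.73): [(0, 22.7794) (35.1766, 3.337) (40.2512, 45.5174) (39.5785, 53) (0, 53)]  |A|=1547.4954
5. ⊥bis P0·P4 via (40.055,33.745): [(0, 22.7794) (35.1766, 3.337) (39.2095, 36.859) (34.827, 53) (0, 53)]  |A|=1502.3392
6. canonical 5-gon: [(0, 22.7794) (35.1766, 3.337) (39.2095, 36.859) (34.827, 53) (0, 53)]
7. shoelace: 1502.3392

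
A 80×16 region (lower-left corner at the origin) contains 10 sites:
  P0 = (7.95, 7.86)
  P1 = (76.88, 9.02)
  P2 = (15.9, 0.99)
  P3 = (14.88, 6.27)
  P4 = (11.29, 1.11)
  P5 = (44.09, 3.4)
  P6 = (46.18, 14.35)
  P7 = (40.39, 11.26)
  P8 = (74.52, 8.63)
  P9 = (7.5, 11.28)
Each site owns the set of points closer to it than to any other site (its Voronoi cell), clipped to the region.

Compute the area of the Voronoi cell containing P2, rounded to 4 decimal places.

Area of P2's cell: 75.6127

1. box [0,80]×[0,16]: [(0, 0) (80, 0) (80, 16) (0, 16)]
2. ⊥bis P2·P0 via (11.925,4.425): [(8.1011, 0) (80, 0) (80, 16) (21.9275, 16)]  |A|=1039.7706
3. ⊥bis P2·P1 via (46.39,5.005): [(8.1011, 0) (47.0491, 0) (44.9422, 16) (21.9275, 16)]  |A|=495.7003
4. ⊥bis P2·P3 via (15.39,3.63): [(10.406, 2.6672) (8.1011, 0) (47.0491, 0) (45.7975, 9.5042)]  |A|=224.4028
5. ⊥bis P2·P4 via (13.595,1.05): [(13.6534, 3.2945) (13.5677, 0) (47.0491, 0) (45.7975, 9.5042)]  |A|=211.7902
6. ⊥bis P2·P5 via (29.995,2.195): [(29.637, 6.3823) (13.6534, 3.2945) (13.5677, 0) (30.1827, 0)]  |A|=79.2174
7. ⊥bis P2·P6 via (31.04,7.67): [(29.637, 6.3823) (13.6534, 3.2945) (13.5677, 0) (30.1827, 0)]  |A|=79.2174
8. ⊥bis P2·P7 via (28.145,6.125): [(30.0467, 1.5902) (28.157, 6.0964) (13.6534, 3.2945) (13.5677, 0) (30.1827, 0)]  |A|=75.6127
9. ⊥bis P2·P8 via (45.21,4.81): [(30.0467, 1.5902) (28.157, 6.0964) (13.6534, 3.2945) (13.5677, 0) (30.1827, 0)]  |A|=75.6127
10. ⊥bis P2·P9 via (11.7,6.135): [(30.0467, 1.5902) (28.157, 6.0964) (13.6534, 3.2945) (13.5677, 0) (30.1827, 0)]  |A|=75.6127
11. canonical 5-gon: [(30.0467, 1.5902) (28.157, 6.0964) (13.6534, 3.2945) (13.5677, 0) (30.1827, 0)]
12. shoelace: 75.6127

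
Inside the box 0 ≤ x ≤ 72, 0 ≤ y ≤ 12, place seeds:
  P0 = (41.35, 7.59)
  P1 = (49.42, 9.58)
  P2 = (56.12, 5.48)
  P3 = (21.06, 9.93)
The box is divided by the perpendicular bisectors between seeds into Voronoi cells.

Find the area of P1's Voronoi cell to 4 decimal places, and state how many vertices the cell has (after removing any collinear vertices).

1. box [0,72]×[0,12]: [(0, 0) (72, 0) (72, 12) (0, 12)]
2. ⊥bis P1·P0 via (45.385,8.585): [(47.502, 0) (72, 0) (72, 12) (44.5429, 12)]  |A|=311.7307
3. ⊥bis P1·P2 via (52.77,7.53): [(47.502, 0) (48.1621, 0) (55.5054, 12) (44.5429, 12)]  |A|=69.7355
4. ⊥bis P1·P3 via (35.24,9.755): [(47.502, 0) (48.1621, 0) (55.5054, 12) (44.5429, 12)]  |A|=69.7355
5. canonical 4-gon: [(47.502, 0) (48.1621, 0) (55.5054, 12) (44.5429, 12)]
6. shoelace: 69.7355

Area of P1's cell: 69.7355 (4 vertices)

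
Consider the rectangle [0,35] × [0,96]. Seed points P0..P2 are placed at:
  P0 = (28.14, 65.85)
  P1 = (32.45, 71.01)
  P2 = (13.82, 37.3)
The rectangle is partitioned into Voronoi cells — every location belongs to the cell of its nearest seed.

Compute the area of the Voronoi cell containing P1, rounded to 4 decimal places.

1. box [0,35]×[0,96]: [(0, 0) (35, 0) (35, 96) (0, 96)]
2. ⊥bis P1·P0 via (30.295,68.43): [(0, 93.7345) (35, 64.5) (35, 96) (0, 96)]  |A|=590.8946
3. ⊥bis P1·P2 via (23.135,54.155): [(0, 93.7345) (35, 64.5) (35, 96) (0, 96)]  |A|=590.8946
4. canonical 4-gon: [(0, 93.7345) (35, 64.5) (35, 96) (0, 96)]
5. shoelace: 590.8946

Area of P1's cell: 590.8946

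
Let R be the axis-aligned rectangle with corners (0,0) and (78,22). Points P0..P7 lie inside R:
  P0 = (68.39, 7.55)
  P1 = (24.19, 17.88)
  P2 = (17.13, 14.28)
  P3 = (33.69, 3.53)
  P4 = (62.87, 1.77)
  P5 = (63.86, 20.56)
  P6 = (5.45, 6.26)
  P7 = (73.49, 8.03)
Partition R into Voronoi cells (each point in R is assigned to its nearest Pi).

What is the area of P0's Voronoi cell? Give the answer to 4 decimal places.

1. box [0,78]×[0,22]: [(0, 0) (78, 0) (78, 22) (0, 22)]
2. ⊥bis P0·P1 via (46.29,12.715): [(43.3184, 0) (78, 0) (78, 22) (48.46, 22)]  |A|=706.4379
3. ⊥bis P0·P2 via (42.76,10.915): [(43.3184, 0) (78, 0) (78, 22) (48.46, 22)]  |A|=706.4379
4. ⊥bis P0·P3 via (51.04,5.54): [(51.6818, 0) (78, 0) (78, 22) (49.1331, 22)]  |A|=607.0359
5. ⊥bis P0·P4 via (65.63,4.66): [(49.3396, 20.2176) (70.5095, 0) (78, 0) (78, 22) (49.1331, 22)]  |A|=416.7105
6. ⊥bis P0·P5 via (66.125,14.055): [(58.5531, 11.4185) (70.5095, 0) (78, 0) (78, 18.1898)]  |A|=219.6325
7. ⊥bis P0·P6 via (36.92,6.905): [(58.5531, 11.4185) (70.5095, 0) (78, 0) (78, 18.1898)]  |A|=219.6325
8. ⊥bis P0·P7 via (70.94,7.79): [(70.2163, 15.4796) (58.5531, 11.4185) (70.5095, 0) (71.6732, 0)]  |A|=99.8721
9. canonical 4-gon: [(70.2163, 15.4796) (58.5531, 11.4185) (70.5095, 0) (71.6732, 0)]
10. shoelace: 99.8721

Area of P0's cell: 99.8721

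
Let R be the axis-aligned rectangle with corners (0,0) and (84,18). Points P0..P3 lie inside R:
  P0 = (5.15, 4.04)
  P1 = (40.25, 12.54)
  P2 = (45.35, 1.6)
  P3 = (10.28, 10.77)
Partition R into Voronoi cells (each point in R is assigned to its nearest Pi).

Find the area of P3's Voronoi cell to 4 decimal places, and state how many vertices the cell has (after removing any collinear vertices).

Area of P3's cell: 341.8094 (5 vertices)

1. box [0,84]×[0,18]: [(0, 0) (84, 0) (84, 18) (0, 18)]
2. ⊥bis P3·P0 via (7.715,7.405): [(0, 13.2858) (17.4296, 0) (84, 0) (84, 18) (0, 18)]  |A|=1396.217
3. ⊥bis P3·P1 via (25.265,11.655): [(0, 13.2858) (17.4296, 0) (25.9533, 0) (24.8903, 18) (0, 18)]  |A|=341.8094
4. ⊥bis P3·P2 via (27.815,6.185): [(0, 13.2858) (17.4296, 0) (25.9533, 0) (24.8903, 18) (0, 18)]  |A|=341.8094
5. canonical 5-gon: [(0, 13.2858) (17.4296, 0) (25.9533, 0) (24.8903, 18) (0, 18)]
6. shoelace: 341.8094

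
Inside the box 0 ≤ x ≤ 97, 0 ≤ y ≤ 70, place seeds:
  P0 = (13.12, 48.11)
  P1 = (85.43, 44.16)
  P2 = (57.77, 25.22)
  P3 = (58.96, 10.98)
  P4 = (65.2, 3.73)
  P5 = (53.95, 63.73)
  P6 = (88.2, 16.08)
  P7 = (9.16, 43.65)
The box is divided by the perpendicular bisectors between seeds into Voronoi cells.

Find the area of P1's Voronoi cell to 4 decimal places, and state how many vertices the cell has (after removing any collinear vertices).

Area of P1's cell: 1036.2613 (5 vertices)

1. box [0,97]×[0,70]: [(0, 0) (97, 0) (97, 70) (0, 70)]
2. ⊥bis P1·P0 via (49.275,46.135): [(46.7548, 0) (97, 0) (97, 70) (50.5786, 70)]  |A|=3383.3282
3. ⊥bis P1·P2 via (71.6,34.69): [(50.3454, 65.7302) (95.3537, 0) (97, 0) (97, 70) (50.5786, 70)]  |A|=1786.1192
4. ⊥bis P1·P3 via (72.195,27.57): [(50.3454, 65.7302) (81.6287, 20.0441) (97, 7.7813) (97, 70) (50.5786, 70)]  |A|=1709.8159
5. ⊥bis P1·P4 via (75.315,23.945): [(50.3454, 65.7302) (80.8561, 21.1724) (97, 13.0945) (97, 70) (50.5786, 70)]  |A|=1662.9938
6. ⊥bis P1·P5 via (69.69,53.945): [(64.3248, 45.3147) (80.8561, 21.1724) (97, 13.0945) (97, 70) (79.6708, 70)]  |A|=1271.6935
7. ⊥bis P1·P6 via (86.815,30.12): [(64.3248, 45.3147) (75.494, 29.0032) (97, 31.1247) (97, 70) (79.6708, 70)]  |A|=1036.2613
8. ⊥bis P1·P7 via (47.295,43.905): [(64.3248, 45.3147) (75.494, 29.0032) (97, 31.1247) (97, 70) (79.6708, 70)]  |A|=1036.2613
9. canonical 5-gon: [(64.3248, 45.3147) (75.494, 29.0032) (97, 31.1247) (97, 70) (79.6708, 70)]
10. shoelace: 1036.2613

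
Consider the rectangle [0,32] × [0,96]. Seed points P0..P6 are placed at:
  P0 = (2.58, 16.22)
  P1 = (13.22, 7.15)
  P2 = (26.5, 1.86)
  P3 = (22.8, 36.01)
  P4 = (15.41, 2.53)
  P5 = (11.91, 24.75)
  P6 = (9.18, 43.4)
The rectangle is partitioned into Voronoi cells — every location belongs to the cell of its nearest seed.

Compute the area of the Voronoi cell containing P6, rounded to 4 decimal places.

1. box [0,32]×[0,96]: [(0, 0) (32, 0) (32, 96) (0, 96)]
2. ⊥bis P6·P0 via (5.88,29.81): [(0, 31.2378) (32, 23.4674) (32, 96) (0, 96)]  |A|=2196.7166
3. ⊥bis P6·P1 via (11.2,25.275): [(0, 31.2378) (20.3544, 26.2952) (32, 27.5931) (32, 96) (0, 96)]  |A|=2172.6934
4. ⊥bis P6·P2 via (17.84,22.63): [(0, 31.2378) (20.3544, 26.2952) (28.9203, 27.2499) (32, 28.534) (32, 96) (0, 96)]  |A|=2171.2446
5. ⊥bis P6·P3 via (15.99,39.705): [(0, 31.2378) (10.0692, 28.7928) (32, 69.2119) (32, 96) (0, 96)]  |A|=1695.1093
6. ⊥bis P6·P4 via (12.295,22.965): [(0, 31.2378) (10.0692, 28.7928) (32, 69.2119) (32, 96) (0, 96)]  |A|=1695.1093
7. ⊥bis P6·P5 via (10.545,34.075): [(0, 32.5314) (13.1415, 34.4551) (32, 69.2119) (32, 96) (0, 96)]  |A|=1654.3459
8. canonical 5-gon: [(0, 32.5314) (13.1415, 34.4551) (32, 69.2119) (32, 96) (0, 96)]
9. shoelace: 1654.3459

Area of P6's cell: 1654.3459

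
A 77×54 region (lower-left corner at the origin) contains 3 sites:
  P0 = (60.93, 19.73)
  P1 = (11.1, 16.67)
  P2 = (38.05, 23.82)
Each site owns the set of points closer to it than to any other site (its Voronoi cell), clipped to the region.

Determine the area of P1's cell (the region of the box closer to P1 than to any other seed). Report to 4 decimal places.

1. box [0,77]×[0,54]: [(0, 0) (77, 0) (77, 54) (0, 54)]
2. ⊥bis P1·P0 via (36.015,18.2): [(0, 0) (37.1326, 0) (33.8166, 54) (0, 54)]  |A|=1915.6285
3. ⊥bis P1·P2 via (24.575,20.245): [(0, 0) (29.9461, 0) (15.6196, 54) (0, 54)]  |A|=1230.2743
4. canonical 4-gon: [(0, 0) (29.9461, 0) (15.6196, 54) (0, 54)]
5. shoelace: 1230.2743

Area of P1's cell: 1230.2743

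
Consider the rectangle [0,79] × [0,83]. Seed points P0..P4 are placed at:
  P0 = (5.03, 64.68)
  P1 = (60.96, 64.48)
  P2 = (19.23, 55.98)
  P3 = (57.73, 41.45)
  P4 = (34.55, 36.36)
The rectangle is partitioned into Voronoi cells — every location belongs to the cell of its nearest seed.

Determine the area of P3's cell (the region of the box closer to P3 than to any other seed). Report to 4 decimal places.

Area of P3's cell: 1588.0665

1. box [0,79]×[0,83]: [(0, 0) (79, 0) (79, 83) (0, 83)]
2. ⊥bis P3·P0 via (31.38,53.065): [(7.9891, 0) (79, 0) (79, 83) (44.5753, 83)]  |A|=4375.5788
3. ⊥bis P3·P1 via (59.345,52.965): [(32.9667, 56.6646) (7.9891, 0) (79, 0) (79, 50.2083)]  |A|=3167.5302
4. ⊥bis P3·P2 via (38.48,48.715): [(41.0522, 55.5306) (20.0948, 0) (79, 0) (79, 50.2083)]  |A|=2588.1671
5. ⊥bis P3·P4 via (46.14,38.905): [(42.5349, 55.3226) (54.683, 0) (79, 0) (79, 50.2083)]  |A|=1588.0665
6. canonical 4-gon: [(42.5349, 55.3226) (54.683, 0) (79, 0) (79, 50.2083)]
7. shoelace: 1588.0665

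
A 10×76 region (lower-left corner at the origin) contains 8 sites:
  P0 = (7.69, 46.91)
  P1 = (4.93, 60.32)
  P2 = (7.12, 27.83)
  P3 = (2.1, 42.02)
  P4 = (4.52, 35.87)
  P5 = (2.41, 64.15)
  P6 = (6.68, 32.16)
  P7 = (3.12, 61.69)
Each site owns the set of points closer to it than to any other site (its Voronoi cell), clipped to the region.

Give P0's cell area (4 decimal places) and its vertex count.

1. box [0,10]×[0,76]: [(0, 0) (10, 0) (10, 76) (0, 76)]
2. ⊥bis P0·P1 via (6.31,53.615): [(0, 52.3163) (0, 0) (10, 0) (10, 54.3745)]  |A|=533.4538
3. ⊥bis P0·P2 via (7.405,37.37): [(0, 52.3163) (0, 37.5912) (10, 37.2925) (10, 54.3745)]  |A|=159.0353
4. ⊥bis P0·P3 via (4.895,44.465): [(0, 52.3163) (0, 50.0607) (10, 38.6292) (10, 54.3745)]  |A|=90.0041
5. ⊥bis P0·P4 via (6.105,41.39): [(0, 52.3163) (0, 50.0607) (8.0814, 40.8225) (10, 40.2716) (10, 54.3745)]  |A|=88.4285
6. ⊥bis P0·P5 via (5.05,55.53): [(0, 52.3163) (0, 50.0607) (8.0814, 40.8225) (10, 40.2716) (10, 54.3745)]  |A|=88.4285
7. ⊥bis P0·P6 via (7.185,39.535): [(0, 52.3163) (0, 50.0607) (8.0814, 40.8225) (10, 40.2716) (10, 54.3745)]  |A|=88.4285
8. ⊥bis P0·P7 via (5.405,54.3): [(0, 52.3163) (0, 50.0607) (8.0814, 40.8225) (10, 40.2716) (10, 54.3745)]  |A|=88.4285
9. canonical 5-gon: [(0, 52.3163) (0, 50.0607) (8.0814, 40.8225) (10, 40.2716) (10, 54.3745)]
10. shoelace: 88.4285

Area of P0's cell: 88.4285 (5 vertices)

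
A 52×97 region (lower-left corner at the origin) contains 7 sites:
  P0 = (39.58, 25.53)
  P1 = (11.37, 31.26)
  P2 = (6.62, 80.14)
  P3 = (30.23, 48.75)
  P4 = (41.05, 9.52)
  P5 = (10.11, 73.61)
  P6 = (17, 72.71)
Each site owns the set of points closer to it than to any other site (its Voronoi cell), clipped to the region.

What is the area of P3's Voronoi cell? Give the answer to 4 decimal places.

Area of P3's cell: 1025.0967

1. box [0,52]×[0,97]: [(0, 0) (52, 0) (52, 97) (0, 97)]
2. ⊥bis P3·P0 via (34.905,37.14): [(0, 23.0848) (52, 44.0236) (52, 97) (0, 97)]  |A|=3299.1804
3. ⊥bis P3·P1 via (20.8,40.005): [(0, 62.4343) (26.5695, 33.7836) (52, 44.0236) (52, 97) (0, 97)]  |A|=2776.4321
4. ⊥bis P3·P2 via (18.425,64.445): [(6.4724, 55.4549) (26.5695, 33.7836) (52, 44.0236) (52, 89.6984)]  |A|=1418.1856
5. ⊥bis P3·P4 via (35.64,29.135): [(6.4724, 55.4549) (26.5695, 33.7836) (52, 44.0236) (52, 89.6984)]  |A|=1418.1856
6. ⊥bis P3·P5 via (20.17,61.18): [(9.3123, 52.3925) (26.5695, 33.7836) (52, 44.0236) (52, 86.941)]  |A|=1240.9975
7. ⊥bis P3·P6 via (23.615,60.73): [(11.0231, 53.7771) (9.3123, 52.3925) (26.5695, 33.7836) (52, 44.0236) (52, 76.4034)]  |A|=1025.0967
8. canonical 5-gon: [(11.0231, 53.7771) (9.3123, 52.3925) (26.5695, 33.7836) (52, 44.0236) (52, 76.4034)]
9. shoelace: 1025.0967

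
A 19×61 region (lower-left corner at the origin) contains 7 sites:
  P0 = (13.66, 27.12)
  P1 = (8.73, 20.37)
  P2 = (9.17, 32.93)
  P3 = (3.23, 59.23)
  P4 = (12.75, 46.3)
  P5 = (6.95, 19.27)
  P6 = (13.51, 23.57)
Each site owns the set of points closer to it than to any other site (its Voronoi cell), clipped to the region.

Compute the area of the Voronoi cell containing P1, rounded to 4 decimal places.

1. box [0,19]×[0,61]: [(0, 0) (19, 0) (19, 61) (0, 61)]
2. ⊥bis P1·P0 via (11.195,23.745): [(0, 31.9215) (0, 0) (19, 0) (19, 18.0445)]  |A|=474.6766
3. ⊥bis P1·P2 via (8.95,26.65): [(7.1303, 26.7137) (0, 26.9635) (0, 0) (19, 0) (19, 18.0445)]  |A|=457.0007
4. ⊥bis P1·P3 via (5.98,39.8): [(7.1303, 26.7137) (0, 26.9635) (0, 0) (19, 0) (19, 18.0445)]  |A|=457.0007
5. ⊥bis P1·P4 via (10.74,33.335): [(7.1303, 26.7137) (0, 26.9635) (0, 0) (19, 0) (19, 18.0445)]  |A|=457.0007
6. ⊥bis P1·P5 via (7.84,19.82): [(7.1303, 26.7137) (3.5013, 26.8409) (19, 1.7611) (19, 18.0445)]  |A|=141.1619
7. ⊥bis P1·P6 via (11.12,21.97): [(8.7231, 25.5504) (7.1303, 26.7137) (3.5013, 26.8409) (19, 1.7611) (19, 10.1992)]  |A|=100.8496
8. canonical 5-gon: [(8.7231, 25.5504) (7.1303, 26.7137) (3.5013, 26.8409) (19, 1.7611) (19, 10.1992)]
9. shoelace: 100.8496

Area of P1's cell: 100.8496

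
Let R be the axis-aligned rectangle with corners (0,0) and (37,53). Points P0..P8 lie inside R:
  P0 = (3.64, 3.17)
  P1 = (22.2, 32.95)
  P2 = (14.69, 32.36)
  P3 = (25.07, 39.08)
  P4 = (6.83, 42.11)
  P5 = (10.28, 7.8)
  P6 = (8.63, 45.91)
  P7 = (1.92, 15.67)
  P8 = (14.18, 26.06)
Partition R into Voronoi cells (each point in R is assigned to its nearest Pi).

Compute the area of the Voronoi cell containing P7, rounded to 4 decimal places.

1. box [0,37]×[0,53]: [(0, 0) (37, 0) (37, 53) (0, 53)]
2. ⊥bis P7·P0 via (2.78,9.42): [(0, 9.0375) (37, 14.1287) (37, 53) (0, 53)]  |A|=1532.4263
3. ⊥bis P7·P1 via (12.06,24.31): [(0, 38.4637) (0, 9.0375) (22.4421, 12.1255)]  |A|=330.1931
4. ⊥bis P7·P2 via (8.305,24.015): [(19.8157, 15.2078) (0, 30.3694) (0, 9.0375) (22.4421, 12.1255)]  |A|=249.9956
5. ⊥bis P7·P3 via (13.495,27.375): [(19.8157, 15.2078) (0, 30.3694) (0, 9.0375) (22.4421, 12.1255)]  |A|=249.9956
6. ⊥bis P7·P4 via (4.375,28.89): [(19.8157, 15.2078) (1.151, 29.4887) (0, 29.7025) (0, 9.0375) (22.4421, 12.1255)]  |A|=249.6117
7. ⊥bis P7·P5 via (6.1,11.735): [(13.7432, 19.8541) (1.151, 29.4887) (0, 29.7025) (0, 9.0375) (4.0904, 9.6003)]  |A|=164.4553
8. ⊥bis P7·P6 via (5.275,30.79): [(13.7432, 19.8541) (1.151, 29.4887) (0, 29.7025) (0, 9.0375) (4.0904, 9.6003)]  |A|=164.4553
9. ⊥bis P7·P8 via (8.05,20.865): [(11.198, 17.1504) (0.6652, 29.5789) (0, 29.7025) (0, 9.0375) (4.0904, 9.6003)]  |A|=132.6278
10. canonical 5-gon: [(11.198, 17.1504) (0.6652, 29.5789) (0, 29.7025) (0, 9.0375) (4.0904, 9.6003)]
11. shoelace: 132.6278

Area of P7's cell: 132.6278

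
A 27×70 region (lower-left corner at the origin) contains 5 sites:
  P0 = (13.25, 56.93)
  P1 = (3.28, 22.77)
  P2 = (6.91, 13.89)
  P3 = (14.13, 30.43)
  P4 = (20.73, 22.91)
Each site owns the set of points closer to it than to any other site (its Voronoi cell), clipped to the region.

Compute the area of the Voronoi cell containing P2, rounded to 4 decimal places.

1. box [0,27]×[0,70]: [(0, 0) (27, 0) (27, 70) (0, 70)]
2. ⊥bis P2·P0 via (10.08,35.41): [(0, 36.8948) (0, 0) (27, 0) (27, 32.9176)]  |A|=942.4679
3. ⊥bis P2·P1 via (5.095,18.33): [(0, 16.2472) (0, 0) (27, 0) (27, 27.2844)]  |A|=587.6773
4. ⊥bis P2·P3 via (10.52,22.16): [(12.4274, 21.3274) (0, 16.2472) (0, 0) (27, 0) (27, 14.9662)]  |A|=497.9233
5. ⊥bis P2·P4 via (13.82,18.4): [(12.0185, 21.1602) (0, 16.2472) (0, 0) (25.8293, 0)]  |A|=370.9098
6. canonical 4-gon: [(12.0185, 21.1602) (0, 16.2472) (0, 0) (25.8293, 0)]
7. shoelace: 370.9098

Area of P2's cell: 370.9098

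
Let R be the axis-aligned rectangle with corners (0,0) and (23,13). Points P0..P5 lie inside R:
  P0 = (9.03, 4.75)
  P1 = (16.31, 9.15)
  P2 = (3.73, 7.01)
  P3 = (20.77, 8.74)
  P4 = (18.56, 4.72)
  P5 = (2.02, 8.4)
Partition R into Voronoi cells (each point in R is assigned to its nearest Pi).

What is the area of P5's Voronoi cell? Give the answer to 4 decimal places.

1. box [0,23]×[0,13]: [(0, 0) (23, 0) (23, 13) (0, 13)]
2. ⊥bis P5·P0 via (5.525,6.575): [(0, 0) (2.1015, 0) (8.8704, 13) (0, 13)]  |A|=71.3173
3. ⊥bis P5·P1 via (9.165,8.775): [(0, 0) (2.1015, 0) (8.8704, 13) (0, 13)]  |A|=71.3173
4. ⊥bis P5·P2 via (2.875,7.705): [(0, 4.1681) (7.1791, 13) (0, 13)]  |A|=31.7025
5. ⊥bis P5·P3 via (11.395,8.57): [(0, 4.1681) (7.1791, 13) (0, 13)]  |A|=31.7025
6. ⊥bis P5·P4 via (10.29,6.56): [(0, 4.1681) (7.1791, 13) (0, 13)]  |A|=31.7025
7. canonical 3-gon: [(0, 4.1681) (7.1791, 13) (0, 13)]
8. shoelace: 31.7025

Area of P5's cell: 31.7025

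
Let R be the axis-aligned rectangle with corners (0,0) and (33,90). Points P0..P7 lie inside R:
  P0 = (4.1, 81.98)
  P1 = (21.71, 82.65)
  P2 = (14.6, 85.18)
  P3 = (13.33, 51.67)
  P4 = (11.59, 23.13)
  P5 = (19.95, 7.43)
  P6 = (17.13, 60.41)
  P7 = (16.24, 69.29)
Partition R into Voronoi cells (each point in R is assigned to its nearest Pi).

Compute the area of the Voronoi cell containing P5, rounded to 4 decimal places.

Area of P5's cell: 517.0675

1. box [0,33]×[0,90]: [(0, 0) (33, 0) (33, 90) (0, 90)]
2. ⊥bis P5·P0 via (12.025,44.705): [(0, 42.1484) (0, 0) (33, 0) (33, 49.1645)]  |A|=1506.662
3. ⊥bis P5·P1 via (20.83,45.04): [(14.3174, 45.1924) (0, 42.1484) (0, 0) (33, 0) (33, 44.7552)]  |A|=1465.4741
4. ⊥bis P5·P2 via (17.275,46.305): [(14.3174, 45.1924) (0, 42.1484) (0, 0) (33, 0) (33, 44.7552)]  |A|=1465.4741
5. ⊥bis P5·P3 via (16.64,29.55): [(0, 27.06) (0, 0) (33, 0) (33, 31.9981)]  |A|=974.4587
6. ⊥bis P5·P4 via (15.77,15.28): [(0, 6.8827) (0, 0) (33, 0) (33, 24.4547)]  |A|=517.0675
7. ⊥bis P5·P6 via (18.54,33.92): [(0, 6.8827) (0, 0) (33, 0) (33, 24.4547)]  |A|=517.0675
8. ⊥bis P5·P7 via (18.095,38.36): [(0, 6.8827) (0, 0) (33, 0) (33, 24.4547)]  |A|=517.0675
9. canonical 4-gon: [(0, 6.8827) (0, 0) (33, 0) (33, 24.4547)]
10. shoelace: 517.0675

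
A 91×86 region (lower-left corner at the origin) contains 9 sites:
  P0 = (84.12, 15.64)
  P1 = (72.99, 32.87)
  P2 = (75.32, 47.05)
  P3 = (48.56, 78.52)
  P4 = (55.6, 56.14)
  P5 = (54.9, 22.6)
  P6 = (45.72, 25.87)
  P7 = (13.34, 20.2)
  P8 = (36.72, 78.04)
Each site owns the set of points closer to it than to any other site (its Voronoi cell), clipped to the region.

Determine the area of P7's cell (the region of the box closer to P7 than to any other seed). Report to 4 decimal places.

1. box [0,91]×[0,86]: [(0, 0) (91, 0) (91, 86) (0, 86)]
2. ⊥bis P7·P0 via (48.73,17.92): [(0, 0) (47.5755, 0) (53.1161, 86) (0, 86)]  |A|=4329.7369
3. ⊥bis P7·P1 via (43.165,26.535): [(0, 0) (47.5755, 0) (47.8607, 4.4275) (30.5343, 86) (0, 86)]  |A|=3408.7123
4. ⊥bis P7·P2 via (44.33,33.625): [(0, 0) (47.5755, 0) (47.8607, 4.4275) (39.0896, 45.7218) (21.6409, 86) (0, 86)]  |A|=3229.6079
5. ⊥bis P7·P3 via (30.95,49.36): [(0, 68.051) (0, 0) (47.5755, 0) (47.8607, 4.4275) (39.4009, 44.2564)]  |A|=2417.8041
6. ⊥bis P7·P4 via (34.47,38.17): [(18.6217, 56.8052) (0, 68.051) (0, 0) (47.5755, 0) (47.8607, 4.4275) (42.7655, 28.4157)]  |A|=2274.337
7. ⊥bis P7·P5 via (34.12,21.4): [(33.0555, 39.8332) (18.6217, 56.8052) (0, 68.051) (0, 0) (35.3558, 0)]  |A|=1905.7618
8. ⊥bis P7·P6 via (29.53,23.035): [(24.9117, 49.4091) (18.6217, 56.8052) (0, 68.051) (0, 0) (33.5636, 0)]  |A|=1710.3024
9. ⊥bis P7·P8 via (25.03,49.12): [(24.9571, 49.1494) (0, 59.2376) (0, 0) (33.5636, 0)]  |A|=1564.0172
10. canonical 4-gon: [(24.9571, 49.1494) (0, 59.2376) (0, 0) (33.5636, 0)]
11. shoelace: 1564.0172

Area of P7's cell: 1564.0172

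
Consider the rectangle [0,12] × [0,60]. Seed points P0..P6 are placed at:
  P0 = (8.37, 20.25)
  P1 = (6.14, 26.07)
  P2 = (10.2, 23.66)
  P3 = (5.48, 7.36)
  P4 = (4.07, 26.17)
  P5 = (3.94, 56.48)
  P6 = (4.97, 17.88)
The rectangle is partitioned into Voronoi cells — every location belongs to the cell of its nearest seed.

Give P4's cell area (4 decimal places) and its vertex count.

Area of P4's cell: 104.7491 (5 vertices)

1. box [0,12]×[0,60]: [(0, 0) (12, 0) (12, 60) (0, 60)]
2. ⊥bis P4·P0 via (6.22,23.21): [(0, 18.6921) (12, 27.4083) (12, 60) (0, 60)]  |A|=443.3976
3. ⊥bis P4·P1 via (5.105,26.12): [(0, 18.6921) (4.9188, 22.2648) (6.7417, 60) (0, 60)]  |A|=228.7917
4. ⊥bis P4·P2 via (7.135,24.915): [(0, 18.6921) (4.9188, 22.2648) (6.7417, 60) (0, 60)]  |A|=228.7917
5. ⊥bis P4·P3 via (4.775,16.765): [(0, 18.6921) (4.9188, 22.2648) (6.7417, 60) (0, 60)]  |A|=228.7917
6. ⊥bis P4·P5 via (4.005,41.325): [(0, 41.3078) (0, 18.6921) (4.9188, 22.2648) (5.8399, 41.3329)]  |A|=111.287
7. ⊥bis P4·P6 via (4.52,22.025): [(0, 41.3078) (0, 21.5343) (4.6006, 22.0338) (4.9188, 22.2648) (5.8399, 41.3329)]  |A|=104.7491
8. canonical 5-gon: [(0, 41.3078) (0, 21.5343) (4.6006, 22.0338) (4.9188, 22.2648) (5.8399, 41.3329)]
9. shoelace: 104.7491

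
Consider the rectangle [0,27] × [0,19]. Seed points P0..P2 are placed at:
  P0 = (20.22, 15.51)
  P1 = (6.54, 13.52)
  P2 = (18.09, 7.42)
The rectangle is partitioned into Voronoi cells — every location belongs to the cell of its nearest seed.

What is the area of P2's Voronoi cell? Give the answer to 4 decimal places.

1. box [0,27]×[0,19]: [(0, 0) (27, 0) (27, 19) (0, 19)]
2. ⊥bis P2·P0 via (19.155,11.465): [(0, 16.5083) (0, 0) (27, 0) (27, 9.3995)]  |A|=349.7551
3. ⊥bis P2·P1 via (12.315,10.47): [(13.6114, 12.9246) (6.7854, 0) (27, 0) (27, 9.3995)]  |A|=193.5559
4. canonical 4-gon: [(13.6114, 12.9246) (6.7854, 0) (27, 0) (27, 9.3995)]
5. shoelace: 193.5559

Area of P2's cell: 193.5559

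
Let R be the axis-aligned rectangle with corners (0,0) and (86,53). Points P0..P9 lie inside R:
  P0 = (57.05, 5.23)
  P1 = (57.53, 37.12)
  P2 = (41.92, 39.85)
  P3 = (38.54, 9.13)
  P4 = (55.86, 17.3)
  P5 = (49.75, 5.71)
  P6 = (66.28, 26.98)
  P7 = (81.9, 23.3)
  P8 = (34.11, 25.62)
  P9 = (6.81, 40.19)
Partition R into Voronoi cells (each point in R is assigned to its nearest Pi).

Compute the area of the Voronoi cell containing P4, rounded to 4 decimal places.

Area of P4's cell: 269.0406

1. box [0,86]×[0,53]: [(0, 0) (86, 0) (86, 53) (0, 53)]
2. ⊥bis P4·P0 via (56.455,11.265): [(0, 5.699) (86, 14.1779) (86, 53) (0, 53)]  |A|=3703.2932
3. ⊥bis P4·P1 via (56.695,27.21): [(0, 31.987) (0, 5.699) (86, 14.1779) (86, 24.7408)]  |A|=1584.5902
4. ⊥bis P4·P2 via (48.89,28.575): [(47.883, 27.9525) (14.1398, 7.0931) (86, 14.1779) (86, 24.7408)]  |A|=831.2617
5. ⊥bis P4·P3 via (47.2,13.215): [(47.883, 27.9525) (41.9719, 24.2983) (48.4902, 10.4797) (86, 14.1779) (86, 24.7408)]  |A|=582.8866
6. ⊥bis P4·P5 via (52.805,11.505): [(47.883, 27.9525) (41.9719, 24.2983) (46.4184, 14.8719) (53.7636, 10.9997) (86, 14.1779) (86, 24.7408)]  |A|=570.7675
7. ⊥bis P4·P6 via (61.07,22.14): [(56.3316, 27.2406) (47.883, 27.9525) (41.9719, 24.2983) (46.4184, 14.8719) (53.7636, 10.9997) (69.9378, 12.5943)]  |A|=285.6756
8. ⊥bis P4·P7 via (68.88,20.3): [(56.3316, 27.2406) (47.883, 27.9525) (41.9719, 24.2983) (46.4184, 14.8719) (53.7636, 10.9997) (69.9378, 12.5943)]  |A|=285.6756
9. ⊥bis P4·P8 via (44.985,21.46): [(56.3316, 27.2406) (47.883, 27.9525) (47.3402, 27.6169) (44.2353, 19.5001) (46.4184, 14.8719) (53.7636, 10.9997) (69.9378, 12.5943)]  |A|=269.0406
10. ⊥bis P4·P9 via (31.335,28.745): [(56.3316, 27.2406) (47.883, 27.9525) (47.3402, 27.6169) (44.2353, 19.5001) (46.4184, 14.8719) (53.7636, 10.9997) (69.9378, 12.5943)]  |A|=269.0406
11. canonical 7-gon: [(56.3316, 27.2406) (47.883, 27.9525) (47.3402, 27.6169) (44.2353, 19.5001) (46.4184, 14.8719) (53.7636, 10.9997) (69.9378, 12.5943)]
12. shoelace: 269.0406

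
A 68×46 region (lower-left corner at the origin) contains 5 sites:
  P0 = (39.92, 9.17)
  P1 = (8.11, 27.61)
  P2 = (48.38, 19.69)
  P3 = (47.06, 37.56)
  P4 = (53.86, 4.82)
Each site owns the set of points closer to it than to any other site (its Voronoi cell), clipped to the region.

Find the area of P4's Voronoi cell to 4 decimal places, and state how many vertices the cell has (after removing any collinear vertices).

Area of P4's cell: 313.1284 (4 vertices)

1. box [0,68]×[0,46]: [(0, 0) (68, 0) (68, 46) (0, 46)]
2. ⊥bis P4·P0 via (46.89,6.995): [(44.7072, 0) (68, 0) (68, 46) (59.0616, 46)]  |A|=741.3182
3. ⊥bis P4·P1 via (30.985,16.215): [(44.7072, 0) (68, 0) (68, 46) (59.0616, 46)]  |A|=741.3182
4. ⊥bis P4·P2 via (51.12,12.255): [(48.195, 11.1771) (44.7072, 0) (68, 0) (68, 18.4757)]  |A|=313.1284
5. ⊥bis P4·P3 via (50.46,21.19): [(48.195, 11.1771) (44.7072, 0) (68, 0) (68, 18.4757)]  |A|=313.1284
6. canonical 4-gon: [(48.195, 11.1771) (44.7072, 0) (68, 0) (68, 18.4757)]
7. shoelace: 313.1284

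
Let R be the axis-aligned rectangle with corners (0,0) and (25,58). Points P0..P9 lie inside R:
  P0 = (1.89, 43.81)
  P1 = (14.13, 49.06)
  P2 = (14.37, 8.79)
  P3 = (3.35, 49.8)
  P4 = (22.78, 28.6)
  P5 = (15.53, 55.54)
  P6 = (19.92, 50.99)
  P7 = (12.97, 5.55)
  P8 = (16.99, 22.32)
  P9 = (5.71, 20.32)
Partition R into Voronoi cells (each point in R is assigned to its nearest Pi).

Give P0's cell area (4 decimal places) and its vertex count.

1. box [0,25]×[0,58]: [(0, 0) (25, 0) (25, 58) (0, 58)]
2. ⊥bis P0·P1 via (8.01,46.435): [(0, 0) (25, 0) (25, 6.824) (3.0495, 58) (0, 58)]  |A|=888.3315
3. ⊥bis P0·P2 via (8.13,26.3): [(0, 23.4027) (15.5172, 28.9326) (3.0495, 58) (0, 58)]  |A|=312.7469
4. ⊥bis P0·P3 via (2.62,46.805): [(0, 47.4436) (0, 23.4027) (15.5172, 28.9326) (8.4621, 45.3811)]  |A|=248.8416
5. ⊥bis P0·P4 via (12.335,36.205): [(0, 47.4436) (0, 23.4027) (4.0696, 24.853) (12.3746, 36.2593) (8.4621, 45.3811)]  |A|=200.4945
6. ⊥bis P0·P5 via (8.71,49.675): [(0, 47.4436) (0, 23.4027) (4.0696, 24.853) (12.3746, 36.2593) (8.4621, 45.3811)]  |A|=200.4945
7. ⊥bis P0·P6 via (10.905,47.4): [(0, 47.4436) (0, 23.4027) (4.0696, 24.853) (12.3746, 36.2593) (8.4621, 45.3811)]  |A|=200.4945
8. ⊥bis P0·P7 via (7.43,24.68): [(0, 47.4436) (0, 23.4027) (4.0696, 24.853) (12.3746, 36.2593) (8.4621, 45.3811)]  |A|=200.4945
9. ⊥bis P0·P8 via (9.44,33.065): [(0, 47.4436) (0, 26.432) (10.6865, 33.9408) (12.3746, 36.2593) (8.4621, 45.3811)]  |A|=170.6148
10. ⊥bis P0·P9 via (3.8,32.065): [(0, 47.4436) (0, 31.447) (9.2867, 32.9573) (10.6865, 33.9408) (12.3746, 36.2593) (8.4621, 45.3811)]  |A|=147.3281
11. canonical 6-gon: [(0, 47.4436) (0, 31.447) (9.2867, 32.9573) (10.6865, 33.9408) (12.3746, 36.2593) (8.4621, 45.3811)]
12. shoelace: 147.3281

Area of P0's cell: 147.3281 (6 vertices)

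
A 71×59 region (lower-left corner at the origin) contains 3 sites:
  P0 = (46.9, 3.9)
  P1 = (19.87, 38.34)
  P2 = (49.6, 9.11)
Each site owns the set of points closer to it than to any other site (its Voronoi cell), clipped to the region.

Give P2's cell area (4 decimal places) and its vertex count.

Area of P2's cell: 1385.8540 (5 vertices)

1. box [0,71]×[0,59]: [(0, 0) (71, 0) (71, 59) (0, 59)]
2. ⊥bis P2·P0 via (48.25,6.505): [(0, 31.5098) (60.8022, 0) (71, 0) (71, 59) (0, 59)]  |A|=3231.0668
3. ⊥bis P2·P1 via (34.735,23.725): [(28.0811, 16.9572) (60.8022, 0) (71, 0) (71, 59) (69.4167, 59)]  |A|=1385.854
4. canonical 5-gon: [(28.0811, 16.9572) (60.8022, 0) (71, 0) (71, 59) (69.4167, 59)]
5. shoelace: 1385.854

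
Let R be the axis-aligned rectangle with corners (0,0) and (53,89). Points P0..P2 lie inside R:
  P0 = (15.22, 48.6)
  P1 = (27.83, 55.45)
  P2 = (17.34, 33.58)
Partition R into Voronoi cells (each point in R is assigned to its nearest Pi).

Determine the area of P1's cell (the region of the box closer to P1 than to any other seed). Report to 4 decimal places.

Area of P1's cell: 1975.0775

1. box [0,53]×[0,89]: [(0, 0) (53, 0) (53, 89) (0, 89)]
2. ⊥bis P1·P0 via (21.525,52.025): [(49.786, 0) (53, 0) (53, 89) (1.4395, 89)]  |A|=2437.4672
3. ⊥bis P1·P2 via (22.585,44.515): [(26.6686, 42.5563) (53, 29.9264) (53, 89) (1.4395, 89)]  |A|=1975.0775
4. canonical 4-gon: [(26.6686, 42.5563) (53, 29.9264) (53, 89) (1.4395, 89)]
5. shoelace: 1975.0775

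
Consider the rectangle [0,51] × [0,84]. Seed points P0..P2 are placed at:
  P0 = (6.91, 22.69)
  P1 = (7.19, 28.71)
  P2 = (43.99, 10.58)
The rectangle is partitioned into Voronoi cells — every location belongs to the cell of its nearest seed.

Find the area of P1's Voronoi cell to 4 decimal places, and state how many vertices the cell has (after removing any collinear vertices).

1. box [0,51]×[0,84]: [(0, 0) (51, 0) (51, 84) (0, 84)]
2. ⊥bis P1·P0 via (7.05,25.7): [(0, 26.0279) (51, 23.6558) (51, 84) (0, 84)]  |A|=3017.0651
3. ⊥bis P1·P2 via (25.59,19.645): [(0, 26.0279) (28.0909, 24.7214) (51, 71.2218) (51, 84) (0, 84)]  |A|=2472.2185
4. canonical 5-gon: [(0, 26.0279) (28.0909, 24.7214) (51, 71.2218) (51, 84) (0, 84)]
5. shoelace: 2472.2185

Area of P1's cell: 2472.2185 (5 vertices)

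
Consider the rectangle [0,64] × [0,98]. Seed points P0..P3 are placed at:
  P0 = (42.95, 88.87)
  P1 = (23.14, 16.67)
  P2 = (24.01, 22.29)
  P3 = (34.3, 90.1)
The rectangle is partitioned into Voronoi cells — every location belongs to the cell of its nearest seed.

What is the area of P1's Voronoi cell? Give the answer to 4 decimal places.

1. box [0,64]×[0,98]: [(0, 0) (64, 0) (64, 98) (0, 98)]
2. ⊥bis P1·P0 via (33.045,52.77): [(0, 61.8368) (0, 0) (64, 0) (64, 44.2767)]  |A|=3395.6303
3. ⊥bis P1·P2 via (23.575,19.48): [(0, 23.1295) (0, 0) (64, 0) (64, 13.222)]  |A|=1163.2495
4. ⊥bis P1·P3 via (28.72,53.385): [(0, 23.1295) (0, 0) (64, 0) (64, 13.222)]  |A|=1163.2495
5. canonical 4-gon: [(0, 23.1295) (0, 0) (64, 0) (64, 13.222)]
6. shoelace: 1163.2495

Area of P1's cell: 1163.2495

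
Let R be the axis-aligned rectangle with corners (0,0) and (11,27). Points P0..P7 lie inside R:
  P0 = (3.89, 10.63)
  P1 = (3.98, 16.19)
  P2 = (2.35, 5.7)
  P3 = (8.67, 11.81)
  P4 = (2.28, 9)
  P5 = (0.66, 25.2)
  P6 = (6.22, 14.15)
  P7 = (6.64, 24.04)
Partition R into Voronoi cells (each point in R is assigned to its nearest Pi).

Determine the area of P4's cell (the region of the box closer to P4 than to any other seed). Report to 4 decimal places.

Area of P4's cell: 15.3267

1. box [0,11]×[0,27]: [(0, 0) (11, 0) (11, 27) (0, 27)]
2. ⊥bis P4·P0 via (3.085,9.815): [(0, 12.8621) (0, 0) (11, 0) (11, 1.9971)]  |A|=81.726
3. ⊥bis P4·P1 via (3.13,12.595): [(0, 12.8621) (0, 0) (11, 0) (11, 1.9971)]  |A|=81.726
4. ⊥bis P4·P2 via (2.315,7.35): [(5.512, 7.4178) (0, 12.8621) (0, 7.3009)]  |A|=15.3267
5. ⊥bis P4·P3 via (5.475,10.405): [(5.512, 7.4178) (0, 12.8621) (0, 7.3009)]  |A|=15.3267
6. ⊥bis P4·P5 via (1.47,17.1): [(5.512, 7.4178) (0, 12.8621) (0, 7.3009)]  |A|=15.3267
7. ⊥bis P4·P6 via (4.25,11.575): [(5.512, 7.4178) (0, 12.8621) (0, 7.3009)]  |A|=15.3267
8. ⊥bis P4·P7 via (4.46,16.52): [(5.512, 7.4178) (0, 12.8621) (0, 7.3009)]  |A|=15.3267
9. canonical 3-gon: [(5.512, 7.4178) (0, 12.8621) (0, 7.3009)]
10. shoelace: 15.3267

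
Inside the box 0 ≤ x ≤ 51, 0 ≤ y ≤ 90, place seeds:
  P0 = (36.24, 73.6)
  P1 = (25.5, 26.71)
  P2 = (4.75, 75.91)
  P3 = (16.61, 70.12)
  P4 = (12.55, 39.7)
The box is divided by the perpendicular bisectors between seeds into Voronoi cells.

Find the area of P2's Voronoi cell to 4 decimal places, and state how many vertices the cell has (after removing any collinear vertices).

1. box [0,51]×[0,90]: [(0, 0) (51, 0) (51, 90) (0, 90)]
2. ⊥bis P2·P0 via (20.495,74.755): [(0, 0) (15.0112, 0) (21.6133, 90) (0, 90)]  |A|=1648.1046
3. ⊥bis P2·P1 via (15.125,51.31): [(0, 44.9311) (18.8917, 52.8986) (21.6133, 90) (0, 90)]  |A|=826.6565
4. ⊥bis P2·P3 via (10.68,73.015): [(0, 51.1385) (18.972, 90) (0, 90)]  |A|=368.64
5. ⊥bis P2·P4 via (8.65,57.805): [(0, 55.9417) (2.6205, 56.5062) (18.972, 90) (0, 90)]  |A|=362.3467
6. canonical 4-gon: [(0, 55.9417) (2.6205, 56.5062) (18.972, 90) (0, 90)]
7. shoelace: 362.3467

Area of P2's cell: 362.3467 (4 vertices)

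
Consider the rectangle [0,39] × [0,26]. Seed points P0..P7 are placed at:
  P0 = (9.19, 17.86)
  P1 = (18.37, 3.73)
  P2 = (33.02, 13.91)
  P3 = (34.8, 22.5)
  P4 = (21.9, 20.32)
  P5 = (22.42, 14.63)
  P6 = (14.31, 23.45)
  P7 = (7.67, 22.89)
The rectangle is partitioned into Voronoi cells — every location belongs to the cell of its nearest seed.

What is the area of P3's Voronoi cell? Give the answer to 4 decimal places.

1. box [0,39]×[0,26]: [(0, 0) (39, 0) (39, 26) (0, 26)]
2. ⊥bis P3·P0 via (21.995,20.18): [(25.6512, 0) (39, 0) (39, 26) (20.9405, 26)]  |A|=408.3075
3. ⊥bis P3·P1 via (26.585,13.115): [(22.6512, 16.5584) (39, 2.2477) (39, 26) (20.9405, 26)]  |A|=279.4159
4. ⊥bis P3·P2 via (33.91,18.205): [(21.902, 20.6933) (39, 17.1503) (39, 26) (20.9405, 26)]  |A|=123.5747
5. ⊥bis P3·P4 via (28.35,21.41): [(28.7095, 19.2826) (39, 17.1503) (39, 26) (27.5743, 26)]  |A|=83.9093
6. ⊥bis P3·P5 via (28.61,18.565): [(28.7095, 19.2826) (39, 17.1503) (39, 26) (27.5743, 26)]  |A|=83.9093
7. ⊥bis P3·P6 via (24.555,22.975): [(28.7095, 19.2826) (39, 17.1503) (39, 26) (27.5743, 26)]  |A|=83.9093
8. ⊥bis P3·P7 via (21.235,22.695): [(28.7095, 19.2826) (39, 17.1503) (39, 26) (27.5743, 26)]  |A|=83.9093
9. canonical 4-gon: [(28.7095, 19.2826) (39, 17.1503) (39, 26) (27.5743, 26)]
10. shoelace: 83.9093

Area of P3's cell: 83.9093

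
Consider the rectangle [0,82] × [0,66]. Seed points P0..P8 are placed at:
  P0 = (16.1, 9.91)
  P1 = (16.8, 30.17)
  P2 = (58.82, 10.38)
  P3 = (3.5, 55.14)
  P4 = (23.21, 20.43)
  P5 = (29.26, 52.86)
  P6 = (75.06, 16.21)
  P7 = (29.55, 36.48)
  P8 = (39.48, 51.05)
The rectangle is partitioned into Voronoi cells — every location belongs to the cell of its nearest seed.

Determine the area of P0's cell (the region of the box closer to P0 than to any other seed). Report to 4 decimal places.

1. box [0,82]×[0,66]: [(0, 0) (82, 0) (82, 66) (0, 66)]
2. ⊥bis P0·P1 via (16.45,20.04): [(0, 20.6084) (0, 0) (82, 0) (82, 17.7752)]  |A|=1573.7257
3. ⊥bis P0·P2 via (37.46,10.145): [(37.3591, 19.3176) (0, 20.6084) (0, 0) (37.5716, 0)]  |A|=747.851
4. ⊥bis P0·P3 via (9.8,32.525): [(37.3591, 19.3176) (0, 20.6084) (0, 0) (37.5716, 0)]  |A|=747.851
5. ⊥bis P0·P4 via (19.655,15.17): [(37.5377, 3.0839) (12.2338, 20.1857) (0, 20.6084) (0, 0) (37.5716, 0)]  |A|=543.9903
6. ⊥bis P0·P5 via (22.68,31.385): [(37.5377, 3.0839) (12.2338, 20.1857) (0, 20.6084) (0, 0) (37.5716, 0)]  |A|=543.9903
7. ⊥bis P0·P6 via (45.58,13.06): [(37.5377, 3.0839) (12.2338, 20.1857) (0, 20.6084) (0, 0) (37.5716, 0)]  |A|=543.9903
8. ⊥bis P0·P7 via (22.825,23.195): [(37.5377, 3.0839) (12.2338, 20.1857) (0, 20.6084) (0, 0) (37.5716, 0)]  |A|=543.9903
9. ⊥bis P0·P8 via (27.79,30.48): [(37.5377, 3.0839) (12.2338, 20.1857) (0, 20.6084) (0, 0) (37.5716, 0)]  |A|=543.9903
10. canonical 5-gon: [(37.5377, 3.0839) (12.2338, 20.1857) (0, 20.6084) (0, 0) (37.5716, 0)]
11. shoelace: 543.9903

Area of P0's cell: 543.9903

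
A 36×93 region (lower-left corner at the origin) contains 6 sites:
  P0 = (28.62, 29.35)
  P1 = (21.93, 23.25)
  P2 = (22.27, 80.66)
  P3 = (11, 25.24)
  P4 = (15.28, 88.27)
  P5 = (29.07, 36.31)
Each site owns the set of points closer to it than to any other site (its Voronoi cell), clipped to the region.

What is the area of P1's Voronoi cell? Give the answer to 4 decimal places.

Area of P1's cell: 536.2808

1. box [0,36]×[0,93]: [(0, 0) (36, 0) (36, 93) (0, 93)]
2. ⊥bis P1·P0 via (25.275,26.3): [(0, 54.0196) (0, 0) (36, 0) (36, 14.5377)]  |A|=1234.0313
3. ⊥bis P1·P2 via (22.1,51.955): [(1.7728, 52.0754) (0, 52.0859) (0, 0) (36, 0) (36, 14.5377)]  |A|=1232.3173
4. ⊥bis P1·P3 via (16.465,24.245): [(18.2432, 34.0119) (12.0508, 0) (36, 0) (36, 14.5377)]  |A|=536.3502
5. ⊥bis P1·P4 via (18.605,55.76): [(18.2432, 34.0119) (12.0508, 0) (36, 0) (36, 14.5377)]  |A|=536.3502
6. ⊥bis P1·P5 via (25.5,29.78): [(18.7242, 33.4844) (18.1994, 33.7713) (12.0508, 0) (36, 0) (36, 14.5377)]  |A|=536.2808
7. canonical 5-gon: [(18.7242, 33.4844) (18.1994, 33.7713) (12.0508, 0) (36, 0) (36, 14.5377)]
8. shoelace: 536.2808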